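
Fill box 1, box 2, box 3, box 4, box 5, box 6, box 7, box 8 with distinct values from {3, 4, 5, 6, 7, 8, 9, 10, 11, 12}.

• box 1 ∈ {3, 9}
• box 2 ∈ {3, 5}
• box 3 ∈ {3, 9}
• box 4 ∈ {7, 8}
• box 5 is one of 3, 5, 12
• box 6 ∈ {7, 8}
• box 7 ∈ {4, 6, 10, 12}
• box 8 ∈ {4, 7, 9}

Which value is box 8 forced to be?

4

box 1 and box 3 between them cover only {3, 9} — a naked pair. Remove those values from box 2, box 5, box 8.
box 2 must be 5 (only option left). Eliminate 5 elsewhere: box 5.
That leaves box 5 = 12. Strike 12 from box 7.
The 2 variables box 4 and box 6 are confined to {7, 8}, which locks those values in; drop them from box 8.
So box 8 = 4.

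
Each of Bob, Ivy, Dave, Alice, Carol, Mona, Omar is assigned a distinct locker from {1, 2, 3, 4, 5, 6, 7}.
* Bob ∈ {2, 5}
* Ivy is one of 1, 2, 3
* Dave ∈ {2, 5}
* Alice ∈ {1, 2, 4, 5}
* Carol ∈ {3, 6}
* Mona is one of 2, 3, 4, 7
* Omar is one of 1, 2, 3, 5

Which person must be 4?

Alice

Among the 7 variables, 6 fits only Carol (and all 7 values in {1, 2, 3, 4, 5, 6, 7} must be used), so Carol = 6.
Among the 6 still-open variables, 7 fits only Mona (and all 6 values in {1, 2, 3, 4, 5, 7} must be used), so Mona = 7.
The 5 still-open variables draw from only 5 values {1, 2, 3, 4, 5}, so each is used; only Alice can be 4, hence Alice = 4.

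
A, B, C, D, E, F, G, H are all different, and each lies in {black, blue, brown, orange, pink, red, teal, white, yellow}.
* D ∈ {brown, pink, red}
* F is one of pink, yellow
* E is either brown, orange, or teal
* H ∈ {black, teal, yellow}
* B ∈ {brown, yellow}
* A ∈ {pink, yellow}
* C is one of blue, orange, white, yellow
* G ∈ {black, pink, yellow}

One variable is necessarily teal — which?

H

A and F share exactly the 2 values {pink, yellow}; by pigeonhole those values go to them, so strike pink, yellow from B, C, D, G, H.
B's domain is down to {brown}, so B = brown. Remove brown from D, E.
D has just one choice, so D = red.
G's domain is down to {black}, so G = black. Eliminate black elsewhere: H.
So teal goes to H.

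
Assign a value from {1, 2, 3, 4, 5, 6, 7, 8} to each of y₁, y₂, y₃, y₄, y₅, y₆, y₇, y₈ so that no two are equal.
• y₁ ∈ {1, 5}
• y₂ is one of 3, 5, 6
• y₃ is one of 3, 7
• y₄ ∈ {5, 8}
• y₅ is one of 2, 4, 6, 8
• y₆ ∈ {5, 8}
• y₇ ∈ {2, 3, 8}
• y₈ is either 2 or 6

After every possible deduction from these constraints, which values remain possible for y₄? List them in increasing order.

5, 8

The 8 variables together cover exactly {1, 2, 3, 4, 5, 6, 7, 8} — 8 values for 8 variables — and 1 appears only in y₁'s list, so y₁ = 1.
The 7 still-open variables draw from only 7 values {2, 3, 4, 5, 6, 7, 8}, so each is used; only y₅ can be 4, hence y₅ = 4.
Among the 6 still-open variables, 7 fits only y₃ (and all 6 values in {2, 3, 5, 6, 7, 8} must be used), so y₃ = 7.
The 2 variables y₄ and y₆ are confined to {5, 8}, which locks those values in; drop them from y₂, y₇.
No further eliminations apply; y₄ can still be any of 5, 8.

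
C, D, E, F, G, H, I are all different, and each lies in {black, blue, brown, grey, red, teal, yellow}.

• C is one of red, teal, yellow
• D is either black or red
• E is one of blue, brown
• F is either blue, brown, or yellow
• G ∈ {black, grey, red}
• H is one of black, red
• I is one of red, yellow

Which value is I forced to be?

yellow

Among the 7 variables, grey fits only G (and all 7 values in {black, blue, brown, grey, red, teal, yellow} must be used), so G = grey.
Among the 6 still-open variables, teal fits only C (and all 6 values in {black, blue, brown, red, teal, yellow} must be used), so C = teal.
The 2 variables D and H are confined to {black, red}, which locks those values in; drop them from I.
So I = yellow.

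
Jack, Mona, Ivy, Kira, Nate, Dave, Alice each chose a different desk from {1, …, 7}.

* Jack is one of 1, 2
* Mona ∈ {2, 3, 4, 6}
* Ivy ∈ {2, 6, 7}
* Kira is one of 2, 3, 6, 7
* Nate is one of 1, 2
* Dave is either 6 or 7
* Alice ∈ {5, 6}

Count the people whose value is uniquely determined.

The 7 variables together cover exactly {1, 2, 3, 4, 5, 6, 7} — 7 values for 7 variables — and 4 appears only in Mona's list, so Mona = 4.
The 6 still-open variables draw from only 6 values {1, 2, 3, 5, 6, 7}, so each is used; only Kira can be 3, hence Kira = 3.
The 5 still-open variables together cover exactly {1, 2, 5, 6, 7} — 5 values for 5 variables — and 5 appears only in Alice's list, so Alice = 5.
Jack and Nate share exactly the 2 values {1, 2}; by pigeonhole those values go to them, so strike 1, 2 from Ivy.
Determined: Mona=4, Kira=3, Alice=5. The other people each still have more than one consistent value. That makes 3.

3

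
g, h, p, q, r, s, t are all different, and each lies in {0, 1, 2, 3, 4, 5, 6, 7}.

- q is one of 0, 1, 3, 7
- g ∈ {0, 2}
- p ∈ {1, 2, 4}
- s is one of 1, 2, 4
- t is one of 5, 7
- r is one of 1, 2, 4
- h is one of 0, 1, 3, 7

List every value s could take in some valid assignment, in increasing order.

1, 2, 4

Among the 7 variables, 5 fits only t (and all 7 values in {0, 1, 2, 3, 4, 5, 7} must be used), so t = 5.
p, r, s share exactly the 3 values {1, 2, 4}; by pigeonhole those values go to them, so strike 1, 2, 4 from g, h, q.
g's domain is down to {0}, so g = 0. So h, q can't be 0.
No further eliminations apply; s can still be any of 1, 2, 4.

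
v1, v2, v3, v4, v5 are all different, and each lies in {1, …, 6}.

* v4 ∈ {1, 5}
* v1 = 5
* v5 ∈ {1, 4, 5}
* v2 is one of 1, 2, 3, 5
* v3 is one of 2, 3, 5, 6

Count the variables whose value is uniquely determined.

v1's domain is down to {5}, so v1 = 5. Remove 5 from v2, v3, v4, v5.
v4 must be 1 (only option left). Strike 1 from v2, v5.
v5 has just one choice, so v5 = 4.
Determined: v1=5, v4=1, v5=4. The other variables each still have more than one consistent value. That makes 3.

3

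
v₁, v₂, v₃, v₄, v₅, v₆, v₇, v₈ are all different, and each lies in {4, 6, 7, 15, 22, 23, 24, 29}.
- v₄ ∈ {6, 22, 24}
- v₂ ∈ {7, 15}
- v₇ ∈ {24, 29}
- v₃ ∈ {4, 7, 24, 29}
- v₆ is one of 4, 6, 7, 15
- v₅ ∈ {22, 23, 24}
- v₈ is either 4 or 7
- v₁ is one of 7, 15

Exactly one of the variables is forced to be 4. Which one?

The 8 variables together cover exactly {4, 6, 7, 15, 22, 23, 24, 29} — 8 values for 8 variables — and 23 appears only in v₅'s list, so v₅ = 23.
The 7 still-open variables together cover exactly {4, 6, 7, 15, 22, 24, 29} — 7 values for 7 variables — and 22 appears only in v₄'s list, so v₄ = 22.
Among the 6 still-open variables, 6 fits only v₆ (and all 6 values in {4, 6, 7, 15, 24, 29} must be used), so v₆ = 6.
v₁ and v₂ share exactly the 2 values {7, 15}; by pigeonhole those values go to them, so strike 7, 15 from v₃, v₈.
So 4 goes to v₈.

v₈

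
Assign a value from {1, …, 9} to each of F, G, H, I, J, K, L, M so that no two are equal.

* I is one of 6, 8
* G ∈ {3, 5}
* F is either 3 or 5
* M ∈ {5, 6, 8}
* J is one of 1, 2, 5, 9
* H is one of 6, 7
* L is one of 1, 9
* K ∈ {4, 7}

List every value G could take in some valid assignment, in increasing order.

3, 5

The 2 variables F and G are confined to {3, 5}, which locks those values in; drop them from J, M.
I and M between them cover only {6, 8} — a naked pair. Remove those values from H.
That leaves H = 7. Eliminate 7 elsewhere: K.
K's domain is down to {4}, so K = 4.
No further eliminations apply; G can still be any of 3, 5.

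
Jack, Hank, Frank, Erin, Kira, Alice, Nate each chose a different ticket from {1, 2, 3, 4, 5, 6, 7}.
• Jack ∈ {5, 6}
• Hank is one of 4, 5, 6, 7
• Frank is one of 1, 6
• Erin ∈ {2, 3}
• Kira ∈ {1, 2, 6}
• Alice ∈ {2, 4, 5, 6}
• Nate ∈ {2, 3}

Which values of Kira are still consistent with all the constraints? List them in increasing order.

1, 6

The 7 variables together cover exactly {1, 2, 3, 4, 5, 6, 7} — 7 values for 7 variables — and 7 appears only in Hank's list, so Hank = 7.
The 6 still-open variables together cover exactly {1, 2, 3, 4, 5, 6} — 6 values for 6 variables — and 4 appears only in Alice's list, so Alice = 4.
Among the 5 still-open variables, 5 fits only Jack (and all 5 values in {1, 2, 3, 5, 6} must be used), so Jack = 5.
Erin and Nate between them cover only {2, 3} — a naked pair. Remove those values from Kira.
No further eliminations apply; Kira can still be any of 1, 6.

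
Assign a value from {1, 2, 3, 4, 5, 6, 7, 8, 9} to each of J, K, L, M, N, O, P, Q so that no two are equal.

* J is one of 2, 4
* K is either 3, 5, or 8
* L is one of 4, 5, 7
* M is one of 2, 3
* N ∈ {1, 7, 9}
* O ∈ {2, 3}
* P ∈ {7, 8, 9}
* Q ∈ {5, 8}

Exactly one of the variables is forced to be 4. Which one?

J

The 8 variables together cover exactly {1, 2, 3, 4, 5, 7, 8, 9} — 8 values for 8 variables — and 1 appears only in N's list, so N = 1.
The 7 still-open variables together cover exactly {2, 3, 4, 5, 7, 8, 9} — 7 values for 7 variables — and 9 appears only in P's list, so P = 9.
The 6 still-open variables draw from only 6 values {2, 3, 4, 5, 7, 8}, so each is used; only L can be 7, hence L = 7.
Among the 5 still-open variables, 4 fits only J (and all 5 values in {2, 3, 4, 5, 8} must be used), so J = 4.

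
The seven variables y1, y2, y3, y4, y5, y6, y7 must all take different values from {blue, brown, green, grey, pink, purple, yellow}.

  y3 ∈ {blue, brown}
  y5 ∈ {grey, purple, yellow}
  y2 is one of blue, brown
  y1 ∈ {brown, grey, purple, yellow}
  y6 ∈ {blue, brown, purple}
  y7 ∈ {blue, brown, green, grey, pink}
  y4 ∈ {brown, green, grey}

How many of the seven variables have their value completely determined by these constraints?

3

The 7 variables together cover exactly {blue, brown, green, grey, pink, purple, yellow} — 7 values for 7 variables — and pink appears only in y7's list, so y7 = pink.
The 6 still-open variables together cover exactly {blue, brown, green, grey, purple, yellow} — 6 values for 6 variables — and green appears only in y4's list, so y4 = green.
The 2 variables y2 and y3 are confined to {blue, brown}, which locks those values in; drop them from y1, y6.
That leaves y6 = purple. Eliminate purple elsewhere: y1, y5.
Determined: y4=green, y6=purple, y7=pink. The other variables each still have more than one consistent value. That makes 3.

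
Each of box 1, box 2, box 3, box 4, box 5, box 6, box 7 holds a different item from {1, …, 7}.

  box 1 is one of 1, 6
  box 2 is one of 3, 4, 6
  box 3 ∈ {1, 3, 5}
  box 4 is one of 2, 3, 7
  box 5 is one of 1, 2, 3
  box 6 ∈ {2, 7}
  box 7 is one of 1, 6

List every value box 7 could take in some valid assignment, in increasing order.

The 7 variables draw from only 7 values {1, 2, 3, 4, 5, 6, 7}, so each is used; only box 2 can be 4, hence box 2 = 4.
The 6 still-open variables together cover exactly {1, 2, 3, 5, 6, 7} — 6 values for 6 variables — and 5 appears only in box 3's list, so box 3 = 5.
box 1 and box 7 between them cover only {1, 6} — a naked pair. Remove those values from box 5.
No further eliminations apply; box 7 can still be any of 1, 6.

1, 6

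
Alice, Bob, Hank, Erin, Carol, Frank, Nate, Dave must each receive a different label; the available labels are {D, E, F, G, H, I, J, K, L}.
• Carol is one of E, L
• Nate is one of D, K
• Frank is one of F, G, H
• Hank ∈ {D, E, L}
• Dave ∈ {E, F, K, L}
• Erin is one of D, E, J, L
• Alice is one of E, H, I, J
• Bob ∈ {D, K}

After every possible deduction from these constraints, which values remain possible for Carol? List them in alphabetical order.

E, L

Bob and Nate share exactly the 2 values {D, K}; by pigeonhole those values go to them, so strike D, K from Hank, Erin, Dave.
Hank and Carol between them cover only {E, L} — a naked pair. Remove those values from Alice, Erin, Dave.
That leaves Erin = J. So Alice can't be J.
Dave has just one choice, so Dave = F. Strike F from Frank.
No further eliminations apply; Carol can still be any of E, L.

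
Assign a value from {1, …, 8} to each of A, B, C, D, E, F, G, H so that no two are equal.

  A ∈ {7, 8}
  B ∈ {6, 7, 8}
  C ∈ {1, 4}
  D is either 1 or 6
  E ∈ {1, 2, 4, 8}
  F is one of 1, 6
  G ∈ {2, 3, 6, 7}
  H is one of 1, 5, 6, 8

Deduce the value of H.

5

Among the 8 variables, 3 fits only G (and all 8 values in {1, 2, 3, 4, 5, 6, 7, 8} must be used), so G = 3.
Among the 7 still-open variables, 2 fits only E (and all 7 values in {1, 2, 4, 5, 6, 7, 8} must be used), so E = 2.
The 6 still-open variables together cover exactly {1, 4, 5, 6, 7, 8} — 6 values for 6 variables — and 4 appears only in C's list, so C = 4.
The 5 still-open variables draw from only 5 values {1, 5, 6, 7, 8}, so each is used; only H can be 5, hence H = 5.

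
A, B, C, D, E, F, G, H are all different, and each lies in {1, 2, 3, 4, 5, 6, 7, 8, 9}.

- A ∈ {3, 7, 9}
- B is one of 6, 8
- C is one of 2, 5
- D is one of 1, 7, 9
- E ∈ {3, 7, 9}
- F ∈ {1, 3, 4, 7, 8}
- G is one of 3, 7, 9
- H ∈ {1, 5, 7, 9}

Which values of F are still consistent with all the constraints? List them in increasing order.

A, E, G share exactly the 3 values {3, 7, 9}; by pigeonhole those values go to them, so strike 3, 7, 9 from D, F, H.
That leaves D = 1. Eliminate 1 elsewhere: F, H.
H has just one choice, so H = 5. Eliminate 5 elsewhere: C.
C's domain is down to {2}, so C = 2.
No further eliminations apply; F can still be any of 4, 8.

4, 8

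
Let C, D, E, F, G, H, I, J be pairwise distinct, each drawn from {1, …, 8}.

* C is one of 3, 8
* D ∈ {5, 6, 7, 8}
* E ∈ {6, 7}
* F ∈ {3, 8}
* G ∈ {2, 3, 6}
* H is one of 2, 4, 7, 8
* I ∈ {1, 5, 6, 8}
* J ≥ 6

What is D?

5

The 8 variables draw from only 8 values {1, 2, 3, 4, 5, 6, 7, 8}, so each is used; only I can be 1, hence I = 1.
Among the 7 still-open variables, 4 fits only H (and all 7 values in {2, 3, 4, 5, 6, 7, 8} must be used), so H = 4.
The 6 still-open variables together cover exactly {2, 3, 5, 6, 7, 8} — 6 values for 6 variables — and 2 appears only in G's list, so G = 2.
The 5 still-open variables together cover exactly {3, 5, 6, 7, 8} — 5 values for 5 variables — and 5 appears only in D's list, so D = 5.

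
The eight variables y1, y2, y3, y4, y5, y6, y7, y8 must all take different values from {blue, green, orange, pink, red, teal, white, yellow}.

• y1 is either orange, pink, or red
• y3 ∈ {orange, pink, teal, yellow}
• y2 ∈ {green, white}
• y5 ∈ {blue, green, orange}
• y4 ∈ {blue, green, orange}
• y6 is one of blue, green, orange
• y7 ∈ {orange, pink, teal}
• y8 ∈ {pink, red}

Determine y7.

teal

The 8 variables together cover exactly {blue, green, orange, pink, red, teal, white, yellow} — 8 values for 8 variables — and white appears only in y2's list, so y2 = white.
The 7 still-open variables together cover exactly {blue, green, orange, pink, red, teal, yellow} — 7 values for 7 variables — and yellow appears only in y3's list, so y3 = yellow.
The 6 still-open variables together cover exactly {blue, green, orange, pink, red, teal} — 6 values for 6 variables — and teal appears only in y7's list, so y7 = teal.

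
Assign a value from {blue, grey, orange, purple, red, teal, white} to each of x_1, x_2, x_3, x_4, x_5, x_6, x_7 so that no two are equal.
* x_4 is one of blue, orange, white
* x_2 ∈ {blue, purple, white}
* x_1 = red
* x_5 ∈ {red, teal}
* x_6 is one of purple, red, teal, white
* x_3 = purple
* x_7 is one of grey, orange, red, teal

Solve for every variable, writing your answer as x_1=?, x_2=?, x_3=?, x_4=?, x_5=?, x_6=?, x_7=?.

x_1 must be red (only option left). Strike red from x_5, x_6, x_7.
That leaves x_3 = purple. Eliminate purple elsewhere: x_2, x_6.
x_5 must be teal (only option left). Strike teal from x_6, x_7.
That leaves x_6 = white. Remove white from x_2, x_4.
x_2 has just one choice, so x_2 = blue. So x_4 can't be blue.
x_4 must be orange (only option left). Eliminate orange elsewhere: x_7.
x_7's domain is down to {grey}, so x_7 = grey.

x_1=red, x_2=blue, x_3=purple, x_4=orange, x_5=teal, x_6=white, x_7=grey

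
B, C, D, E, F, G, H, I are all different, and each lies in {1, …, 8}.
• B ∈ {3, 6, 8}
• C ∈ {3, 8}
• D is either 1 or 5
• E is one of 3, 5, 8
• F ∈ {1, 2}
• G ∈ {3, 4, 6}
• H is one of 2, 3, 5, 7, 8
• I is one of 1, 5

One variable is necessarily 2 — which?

F

The 8 variables together cover exactly {1, 2, 3, 4, 5, 6, 7, 8} — 8 values for 8 variables — and 4 appears only in G's list, so G = 4.
The 7 still-open variables together cover exactly {1, 2, 3, 5, 6, 7, 8} — 7 values for 7 variables — and 6 appears only in B's list, so B = 6.
The 6 still-open variables together cover exactly {1, 2, 3, 5, 7, 8} — 6 values for 6 variables — and 7 appears only in H's list, so H = 7.
The 5 still-open variables together cover exactly {1, 2, 3, 5, 8} — 5 values for 5 variables — and 2 appears only in F's list, so F = 2.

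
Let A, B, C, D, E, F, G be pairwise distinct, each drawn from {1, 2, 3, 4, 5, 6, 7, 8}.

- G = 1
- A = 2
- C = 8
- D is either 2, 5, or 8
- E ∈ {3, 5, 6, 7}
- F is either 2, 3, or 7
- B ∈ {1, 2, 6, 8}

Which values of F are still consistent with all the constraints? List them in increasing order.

3, 7

A has just one choice, so A = 2. Strike 2 from B, D, F.
C must be 8 (only option left). Strike 8 from B, D.
D must be 5 (only option left). Remove 5 from E.
G's domain is down to {1}, so G = 1. Strike 1 from B.
That leaves B = 6. So E can't be 6.
No further eliminations apply; F can still be any of 3, 7.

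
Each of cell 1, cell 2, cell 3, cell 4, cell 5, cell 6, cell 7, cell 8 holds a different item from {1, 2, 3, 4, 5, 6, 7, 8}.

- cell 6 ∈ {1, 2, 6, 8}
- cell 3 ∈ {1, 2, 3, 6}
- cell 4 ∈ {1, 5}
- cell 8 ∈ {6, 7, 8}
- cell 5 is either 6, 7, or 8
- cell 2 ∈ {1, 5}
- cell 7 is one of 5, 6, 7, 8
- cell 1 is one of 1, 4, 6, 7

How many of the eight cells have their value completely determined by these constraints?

The 8 variables draw from only 8 values {1, 2, 3, 4, 5, 6, 7, 8}, so each is used; only cell 3 can be 3, hence cell 3 = 3.
Among the 7 still-open variables, 2 fits only cell 6 (and all 7 values in {1, 2, 4, 5, 6, 7, 8} must be used), so cell 6 = 2.
The 6 still-open variables together cover exactly {1, 4, 5, 6, 7, 8} — 6 values for 6 variables — and 4 appears only in cell 1's list, so cell 1 = 4.
The 2 variables cell 2 and cell 4 are confined to {1, 5}, which locks those values in; drop them from cell 7.
Determined: cell 1=4, cell 3=3, cell 6=2. The other cells each still have more than one consistent value. That makes 3.

3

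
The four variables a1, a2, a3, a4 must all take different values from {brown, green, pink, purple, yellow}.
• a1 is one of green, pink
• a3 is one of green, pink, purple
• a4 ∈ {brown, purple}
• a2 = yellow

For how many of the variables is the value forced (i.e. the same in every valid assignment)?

a2 must be yellow (only option left).
Determined: a2=yellow. The other variables each still have more than one consistent value. That makes 1.

1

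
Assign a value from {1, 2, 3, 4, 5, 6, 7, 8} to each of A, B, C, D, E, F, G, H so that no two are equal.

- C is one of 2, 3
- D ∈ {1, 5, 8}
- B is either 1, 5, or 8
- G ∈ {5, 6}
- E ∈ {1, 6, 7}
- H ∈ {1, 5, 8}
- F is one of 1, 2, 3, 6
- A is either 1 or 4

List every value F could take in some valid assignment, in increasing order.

The 8 variables together cover exactly {1, 2, 3, 4, 5, 6, 7, 8} — 8 values for 8 variables — and 4 appears only in A's list, so A = 4.
Among the 7 still-open variables, 7 fits only E (and all 7 values in {1, 2, 3, 5, 6, 7, 8} must be used), so E = 7.
B, D, H between them cover only {1, 5, 8} — a naked triple. Remove those values from F, G.
G's domain is down to {6}, so G = 6. Strike 6 from F.
No further eliminations apply; F can still be any of 2, 3.

2, 3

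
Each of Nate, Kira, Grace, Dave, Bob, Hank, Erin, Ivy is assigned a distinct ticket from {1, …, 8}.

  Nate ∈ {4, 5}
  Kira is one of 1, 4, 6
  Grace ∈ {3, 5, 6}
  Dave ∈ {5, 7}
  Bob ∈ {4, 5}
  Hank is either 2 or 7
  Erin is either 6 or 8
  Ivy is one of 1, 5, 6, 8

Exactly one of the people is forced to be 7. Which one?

Among the 8 variables, 2 fits only Hank (and all 8 values in {1, 2, 3, 4, 5, 6, 7, 8} must be used), so Hank = 2.
The 7 still-open variables draw from only 7 values {1, 3, 4, 5, 6, 7, 8}, so each is used; only Grace can be 3, hence Grace = 3.
The 6 still-open variables together cover exactly {1, 4, 5, 6, 7, 8} — 6 values for 6 variables — and 7 appears only in Dave's list, so Dave = 7.

Dave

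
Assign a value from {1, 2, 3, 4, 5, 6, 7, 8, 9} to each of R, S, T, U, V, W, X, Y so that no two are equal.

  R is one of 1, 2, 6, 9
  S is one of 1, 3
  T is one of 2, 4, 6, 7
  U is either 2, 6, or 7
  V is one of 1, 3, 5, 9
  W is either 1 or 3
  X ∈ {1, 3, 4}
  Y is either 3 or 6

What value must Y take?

The 8 variables together cover exactly {1, 2, 3, 4, 5, 6, 7, 9} — 8 values for 8 variables — and 5 appears only in V's list, so V = 5.
The 7 still-open variables draw from only 7 values {1, 2, 3, 4, 6, 7, 9}, so each is used; only R can be 9, hence R = 9.
S and W between them cover only {1, 3} — a naked pair. Remove those values from X, Y.
So Y = 6.

6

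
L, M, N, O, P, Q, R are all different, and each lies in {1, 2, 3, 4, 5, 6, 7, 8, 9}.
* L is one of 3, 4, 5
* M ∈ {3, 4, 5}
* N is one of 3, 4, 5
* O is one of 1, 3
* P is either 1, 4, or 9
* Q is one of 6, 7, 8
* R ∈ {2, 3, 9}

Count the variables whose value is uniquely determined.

3

The 3 variables L, M, N are confined to {3, 4, 5}, which locks those values in; drop them from O, P, R.
O's domain is down to {1}, so O = 1. So P can't be 1.
P must be 9 (only option left). Strike 9 from R.
R has just one choice, so R = 2.
Determined: O=1, P=9, R=2. The other variables each still have more than one consistent value. That makes 3.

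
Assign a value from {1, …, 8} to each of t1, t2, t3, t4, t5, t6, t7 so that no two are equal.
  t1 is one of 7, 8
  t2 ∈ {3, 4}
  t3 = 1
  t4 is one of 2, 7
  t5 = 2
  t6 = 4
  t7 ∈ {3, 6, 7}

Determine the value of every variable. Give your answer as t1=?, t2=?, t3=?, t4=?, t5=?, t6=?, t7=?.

t3 must be 1 (only option left).
t5 has just one choice, so t5 = 2. Remove 2 from t4.
t6 has just one choice, so t6 = 4. Remove 4 from t2.
t2 has just one choice, so t2 = 3. Remove 3 from t7.
That leaves t4 = 7. Eliminate 7 elsewhere: t1, t7.
t7's domain is down to {6}, so t7 = 6.
That leaves t1 = 8.

t1=8, t2=3, t3=1, t4=7, t5=2, t6=4, t7=6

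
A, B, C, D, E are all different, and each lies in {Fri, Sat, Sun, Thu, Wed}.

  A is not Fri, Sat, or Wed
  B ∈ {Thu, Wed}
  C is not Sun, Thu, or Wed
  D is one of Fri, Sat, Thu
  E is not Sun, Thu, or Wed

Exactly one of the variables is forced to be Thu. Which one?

The 5 variables together cover exactly {Fri, Sat, Sun, Thu, Wed} — 5 values for 5 variables — and Sun appears only in A's list, so A = Sun.
The 4 still-open variables together cover exactly {Fri, Sat, Thu, Wed} — 4 values for 4 variables — and Wed appears only in B's list, so B = Wed.
Among the 3 still-open variables, Thu fits only D (and all 3 values in {Fri, Sat, Thu} must be used), so D = Thu.

D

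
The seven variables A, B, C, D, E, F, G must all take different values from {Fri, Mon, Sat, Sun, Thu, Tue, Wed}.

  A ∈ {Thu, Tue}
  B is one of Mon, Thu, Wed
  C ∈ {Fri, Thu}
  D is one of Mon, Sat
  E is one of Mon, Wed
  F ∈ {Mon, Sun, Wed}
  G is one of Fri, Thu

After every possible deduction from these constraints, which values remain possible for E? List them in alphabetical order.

Mon, Wed

The 7 variables together cover exactly {Fri, Mon, Sat, Sun, Thu, Tue, Wed} — 7 values for 7 variables — and Sat appears only in D's list, so D = Sat.
The 6 still-open variables together cover exactly {Fri, Mon, Sun, Thu, Tue, Wed} — 6 values for 6 variables — and Sun appears only in F's list, so F = Sun.
The 5 still-open variables together cover exactly {Fri, Mon, Thu, Tue, Wed} — 5 values for 5 variables — and Tue appears only in A's list, so A = Tue.
C and G between them cover only {Fri, Thu} — a naked pair. Remove those values from B.
No further eliminations apply; E can still be any of Mon, Wed.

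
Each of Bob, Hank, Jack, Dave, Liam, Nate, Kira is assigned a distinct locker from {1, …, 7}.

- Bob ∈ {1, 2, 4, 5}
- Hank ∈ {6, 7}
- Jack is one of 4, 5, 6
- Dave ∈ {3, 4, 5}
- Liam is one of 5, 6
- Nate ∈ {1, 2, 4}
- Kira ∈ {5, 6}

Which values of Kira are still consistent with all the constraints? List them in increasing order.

5, 6

The 7 variables draw from only 7 values {1, 2, 3, 4, 5, 6, 7}, so each is used; only Dave can be 3, hence Dave = 3.
The 6 still-open variables together cover exactly {1, 2, 4, 5, 6, 7} — 6 values for 6 variables — and 7 appears only in Hank's list, so Hank = 7.
The 2 variables Liam and Kira are confined to {5, 6}, which locks those values in; drop them from Bob, Jack.
Jack must be 4 (only option left). Eliminate 4 elsewhere: Bob, Nate.
No further eliminations apply; Kira can still be any of 5, 6.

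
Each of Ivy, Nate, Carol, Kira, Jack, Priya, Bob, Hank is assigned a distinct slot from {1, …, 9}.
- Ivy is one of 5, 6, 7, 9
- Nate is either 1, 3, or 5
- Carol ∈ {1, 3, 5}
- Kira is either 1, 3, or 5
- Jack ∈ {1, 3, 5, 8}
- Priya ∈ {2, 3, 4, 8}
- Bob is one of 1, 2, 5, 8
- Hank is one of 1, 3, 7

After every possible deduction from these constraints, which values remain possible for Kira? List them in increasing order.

1, 3, 5

Nate, Carol, Kira between them cover only {1, 3, 5} — a naked triple. Remove those values from Ivy, Jack, Priya, Bob, Hank.
Jack's domain is down to {8}, so Jack = 8. So Priya, Bob can't be 8.
Bob must be 2 (only option left). So Priya can't be 2.
Hank's domain is down to {7}, so Hank = 7. Eliminate 7 elsewhere: Ivy.
Priya has just one choice, so Priya = 4.
No further eliminations apply; Kira can still be any of 1, 3, 5.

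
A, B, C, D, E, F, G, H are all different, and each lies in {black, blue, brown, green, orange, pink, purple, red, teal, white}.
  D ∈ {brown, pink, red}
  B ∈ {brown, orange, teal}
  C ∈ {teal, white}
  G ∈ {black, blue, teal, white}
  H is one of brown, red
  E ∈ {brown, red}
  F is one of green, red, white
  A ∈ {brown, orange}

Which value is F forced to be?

green

The 2 variables E and H are confined to {brown, red}, which locks those values in; drop them from A, B, D, F.
A has just one choice, so A = orange. Strike orange from B.
B has just one choice, so B = teal. Eliminate teal elsewhere: C, G.
C has just one choice, so C = white. Strike white from F, G.
So F = green.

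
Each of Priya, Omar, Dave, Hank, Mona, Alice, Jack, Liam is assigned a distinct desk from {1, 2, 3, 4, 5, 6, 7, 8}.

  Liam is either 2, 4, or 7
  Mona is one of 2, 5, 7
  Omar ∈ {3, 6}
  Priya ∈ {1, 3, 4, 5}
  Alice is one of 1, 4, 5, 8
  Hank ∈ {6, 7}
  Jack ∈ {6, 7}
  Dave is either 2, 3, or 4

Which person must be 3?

Among the 8 variables, 8 fits only Alice (and all 8 values in {1, 2, 3, 4, 5, 6, 7, 8} must be used), so Alice = 8.
The 7 still-open variables together cover exactly {1, 2, 3, 4, 5, 6, 7} — 7 values for 7 variables — and 1 appears only in Priya's list, so Priya = 1.
Among the 6 still-open variables, 5 fits only Mona (and all 6 values in {2, 3, 4, 5, 6, 7} must be used), so Mona = 5.
Hank and Jack between them cover only {6, 7} — a naked pair. Remove those values from Omar, Liam.
So 3 goes to Omar.

Omar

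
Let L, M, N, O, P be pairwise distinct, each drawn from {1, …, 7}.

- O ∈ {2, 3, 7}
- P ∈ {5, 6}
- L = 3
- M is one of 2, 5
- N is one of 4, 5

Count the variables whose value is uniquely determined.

L has just one choice, so L = 3. Strike 3 from O.
Determined: L=3. The other variables each still have more than one consistent value. That makes 1.

1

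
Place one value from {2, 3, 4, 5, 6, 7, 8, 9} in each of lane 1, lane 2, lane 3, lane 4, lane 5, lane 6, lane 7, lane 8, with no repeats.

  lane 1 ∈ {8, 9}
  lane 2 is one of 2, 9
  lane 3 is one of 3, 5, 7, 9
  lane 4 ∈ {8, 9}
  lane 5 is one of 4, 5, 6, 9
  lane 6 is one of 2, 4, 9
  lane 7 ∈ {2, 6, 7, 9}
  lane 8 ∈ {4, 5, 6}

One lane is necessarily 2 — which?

lane 2

The 8 variables together cover exactly {2, 3, 4, 5, 6, 7, 8, 9} — 8 values for 8 variables — and 3 appears only in lane 3's list, so lane 3 = 3.
Among the 7 still-open variables, 7 fits only lane 7 (and all 7 values in {2, 4, 5, 6, 7, 8, 9} must be used), so lane 7 = 7.
lane 1 and lane 4 between them cover only {8, 9} — a naked pair. Remove those values from lane 2, lane 5, lane 6.
So 2 goes to lane 2.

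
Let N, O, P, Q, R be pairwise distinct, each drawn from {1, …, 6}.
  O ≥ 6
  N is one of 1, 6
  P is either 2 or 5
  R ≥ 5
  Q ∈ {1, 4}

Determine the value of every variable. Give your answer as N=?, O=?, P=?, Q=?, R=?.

O must be 6 (only option left). Remove 6 from N, R.
R has just one choice, so R = 5. Remove 5 from P.
N's domain is down to {1}, so N = 1. Strike 1 from Q.
P has just one choice, so P = 2.
Q has just one choice, so Q = 4.

N=1, O=6, P=2, Q=4, R=5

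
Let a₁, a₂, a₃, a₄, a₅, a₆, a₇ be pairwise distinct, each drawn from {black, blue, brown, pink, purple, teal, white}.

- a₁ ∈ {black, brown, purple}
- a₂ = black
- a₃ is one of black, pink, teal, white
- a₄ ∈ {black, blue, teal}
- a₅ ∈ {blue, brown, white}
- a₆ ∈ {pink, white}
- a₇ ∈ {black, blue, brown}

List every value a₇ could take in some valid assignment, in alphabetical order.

blue, brown

a₂ has just one choice, so a₂ = black. So a₁, a₃, a₄, a₇ can't be black.
Among the 6 still-open variables, purple fits only a₁ (and all 6 values in {blue, brown, pink, purple, teal, white} must be used), so a₁ = purple.
No further eliminations apply; a₇ can still be any of blue, brown.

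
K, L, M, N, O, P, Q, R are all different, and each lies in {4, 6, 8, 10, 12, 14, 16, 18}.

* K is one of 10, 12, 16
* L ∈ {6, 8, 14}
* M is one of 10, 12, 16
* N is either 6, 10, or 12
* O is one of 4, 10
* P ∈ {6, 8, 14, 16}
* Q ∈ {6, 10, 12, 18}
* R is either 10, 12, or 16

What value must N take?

Among the 8 variables, 4 fits only O (and all 8 values in {4, 6, 8, 10, 12, 14, 16, 18} must be used), so O = 4.
Among the 7 still-open variables, 18 fits only Q (and all 7 values in {6, 8, 10, 12, 14, 16, 18} must be used), so Q = 18.
K, M, R between them cover only {10, 12, 16} — a naked triple. Remove those values from N, P.
So N = 6.

6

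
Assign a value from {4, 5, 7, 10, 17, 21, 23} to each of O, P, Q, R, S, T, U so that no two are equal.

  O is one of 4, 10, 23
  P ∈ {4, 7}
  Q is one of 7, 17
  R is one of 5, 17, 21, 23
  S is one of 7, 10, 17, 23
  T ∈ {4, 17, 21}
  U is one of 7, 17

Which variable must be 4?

P

The 7 variables draw from only 7 values {4, 5, 7, 10, 17, 21, 23}, so each is used; only R can be 5, hence R = 5.
The 6 still-open variables together cover exactly {4, 7, 10, 17, 21, 23} — 6 values for 6 variables — and 21 appears only in T's list, so T = 21.
Q and U between them cover only {7, 17} — a naked pair. Remove those values from P, S.
So 4 goes to P.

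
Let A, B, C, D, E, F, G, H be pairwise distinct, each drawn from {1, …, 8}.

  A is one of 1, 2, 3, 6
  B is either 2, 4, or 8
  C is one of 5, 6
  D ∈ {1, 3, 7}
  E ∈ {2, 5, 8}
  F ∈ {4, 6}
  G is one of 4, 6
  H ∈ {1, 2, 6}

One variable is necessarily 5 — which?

Among the 8 variables, 7 fits only D (and all 8 values in {1, 2, 3, 4, 5, 6, 7, 8} must be used), so D = 7.
The 7 still-open variables draw from only 7 values {1, 2, 3, 4, 5, 6, 8}, so each is used; only A can be 3, hence A = 3.
Among the 6 still-open variables, 1 fits only H (and all 6 values in {1, 2, 4, 5, 6, 8} must be used), so H = 1.
F and G between them cover only {4, 6} — a naked pair. Remove those values from B, C.
So 5 goes to C.

C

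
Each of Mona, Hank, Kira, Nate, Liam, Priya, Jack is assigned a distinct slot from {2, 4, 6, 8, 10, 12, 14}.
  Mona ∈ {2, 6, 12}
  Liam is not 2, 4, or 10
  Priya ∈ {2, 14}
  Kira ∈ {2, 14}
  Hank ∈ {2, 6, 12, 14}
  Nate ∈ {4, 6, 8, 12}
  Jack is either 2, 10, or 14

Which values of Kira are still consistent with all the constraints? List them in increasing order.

2, 14

The 7 variables together cover exactly {2, 4, 6, 8, 10, 12, 14} — 7 values for 7 variables — and 4 appears only in Nate's list, so Nate = 4.
Among the 6 still-open variables, 8 fits only Liam (and all 6 values in {2, 6, 8, 10, 12, 14} must be used), so Liam = 8.
Among the 5 still-open variables, 10 fits only Jack (and all 5 values in {2, 6, 10, 12, 14} must be used), so Jack = 10.
Kira and Priya share exactly the 2 values {2, 14}; by pigeonhole those values go to them, so strike 2, 14 from Mona, Hank.
No further eliminations apply; Kira can still be any of 2, 14.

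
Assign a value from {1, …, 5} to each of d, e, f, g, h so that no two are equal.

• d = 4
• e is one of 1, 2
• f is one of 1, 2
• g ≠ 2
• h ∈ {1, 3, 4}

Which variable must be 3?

h

d has just one choice, so d = 4. So g, h can't be 4.
The 4 still-open variables together cover exactly {1, 2, 3, 5} — 4 values for 4 variables — and 5 appears only in g's list, so g = 5.
The 3 still-open variables together cover exactly {1, 2, 3} — 3 values for 3 variables — and 3 appears only in h's list, so h = 3.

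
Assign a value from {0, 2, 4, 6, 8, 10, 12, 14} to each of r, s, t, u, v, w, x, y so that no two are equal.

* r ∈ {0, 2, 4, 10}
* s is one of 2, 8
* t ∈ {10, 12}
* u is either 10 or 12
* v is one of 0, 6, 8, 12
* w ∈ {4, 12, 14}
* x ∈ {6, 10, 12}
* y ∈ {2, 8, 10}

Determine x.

Among the 8 variables, 14 fits only w (and all 8 values in {0, 2, 4, 6, 8, 10, 12, 14} must be used), so w = 14.
The 7 still-open variables together cover exactly {0, 2, 4, 6, 8, 10, 12} — 7 values for 7 variables — and 4 appears only in r's list, so r = 4.
The 6 still-open variables draw from only 6 values {0, 2, 6, 8, 10, 12}, so each is used; only v can be 0, hence v = 0.
Among the 5 still-open variables, 6 fits only x (and all 5 values in {2, 6, 8, 10, 12} must be used), so x = 6.

6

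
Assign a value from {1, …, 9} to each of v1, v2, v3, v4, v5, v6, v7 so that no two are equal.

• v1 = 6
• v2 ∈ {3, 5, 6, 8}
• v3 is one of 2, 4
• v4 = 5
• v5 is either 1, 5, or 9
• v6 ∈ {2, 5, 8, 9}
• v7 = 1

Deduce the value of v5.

9

v1 must be 6 (only option left). Eliminate 6 elsewhere: v2.
v4's domain is down to {5}, so v4 = 5. Remove 5 from v2, v5, v6.
v7 has just one choice, so v7 = 1. Remove 1 from v5.
So v5 = 9.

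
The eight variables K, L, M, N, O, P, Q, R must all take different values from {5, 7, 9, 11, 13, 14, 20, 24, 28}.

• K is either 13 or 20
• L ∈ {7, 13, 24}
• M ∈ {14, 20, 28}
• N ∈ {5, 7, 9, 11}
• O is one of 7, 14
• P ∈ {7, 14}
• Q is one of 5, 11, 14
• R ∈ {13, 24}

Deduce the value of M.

O and P between them cover only {7, 14} — a naked pair. Remove those values from L, M, N, Q.
L and R between them cover only {13, 24} — a naked pair. Remove those values from K.
K's domain is down to {20}, so K = 20. So M can't be 20.
So M = 28.

28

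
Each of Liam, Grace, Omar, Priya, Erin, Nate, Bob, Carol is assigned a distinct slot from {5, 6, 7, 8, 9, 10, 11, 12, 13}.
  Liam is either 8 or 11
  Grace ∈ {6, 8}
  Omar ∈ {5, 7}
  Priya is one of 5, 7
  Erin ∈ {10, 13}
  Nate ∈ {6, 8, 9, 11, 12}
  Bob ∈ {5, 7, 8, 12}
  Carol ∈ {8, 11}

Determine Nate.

Liam and Carol between them cover only {8, 11} — a naked pair. Remove those values from Grace, Nate, Bob.
Grace's domain is down to {6}, so Grace = 6. Remove 6 from Nate.
The 2 variables Omar and Priya are confined to {5, 7}, which locks those values in; drop them from Bob.
That leaves Bob = 12. Remove 12 from Nate.
So Nate = 9.

9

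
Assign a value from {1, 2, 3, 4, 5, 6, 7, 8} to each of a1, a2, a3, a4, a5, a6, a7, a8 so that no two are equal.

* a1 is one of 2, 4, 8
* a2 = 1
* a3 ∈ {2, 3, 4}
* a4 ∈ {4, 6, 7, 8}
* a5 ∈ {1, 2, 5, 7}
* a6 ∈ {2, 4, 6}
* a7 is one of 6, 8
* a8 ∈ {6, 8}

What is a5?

a2 must be 1 (only option left). Eliminate 1 elsewhere: a5.
Among the 7 still-open variables, 3 fits only a3 (and all 7 values in {2, 3, 4, 5, 6, 7, 8} must be used), so a3 = 3.
The 6 still-open variables together cover exactly {2, 4, 5, 6, 7, 8} — 6 values for 6 variables — and 5 appears only in a5's list, so a5 = 5.

5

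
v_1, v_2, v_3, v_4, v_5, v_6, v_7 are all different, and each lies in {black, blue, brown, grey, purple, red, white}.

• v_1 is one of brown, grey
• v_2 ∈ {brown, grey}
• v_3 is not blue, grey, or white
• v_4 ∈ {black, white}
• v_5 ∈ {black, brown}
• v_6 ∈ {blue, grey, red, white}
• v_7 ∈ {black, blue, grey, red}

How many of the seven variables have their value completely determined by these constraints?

3

The 7 variables together cover exactly {black, blue, brown, grey, purple, red, white} — 7 values for 7 variables — and purple appears only in v_3's list, so v_3 = purple.
v_1 and v_2 share exactly the 2 values {brown, grey}; by pigeonhole those values go to them, so strike brown, grey from v_5, v_6, v_7.
v_5 has just one choice, so v_5 = black. Eliminate black elsewhere: v_4, v_7.
v_4 must be white (only option left). Eliminate white elsewhere: v_6.
Determined: v_3=purple, v_4=white, v_5=black. The other variables each still have more than one consistent value. That makes 3.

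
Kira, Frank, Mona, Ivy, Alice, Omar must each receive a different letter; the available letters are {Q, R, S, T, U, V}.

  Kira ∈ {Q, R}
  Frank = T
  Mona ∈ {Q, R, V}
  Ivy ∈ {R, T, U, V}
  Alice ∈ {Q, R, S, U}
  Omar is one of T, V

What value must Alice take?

S

Frank must be T (only option left). Strike T from Ivy, Omar.
Omar's domain is down to {V}, so Omar = V. Remove V from Mona, Ivy.
The 4 still-open variables draw from only 4 values {Q, R, S, U}, so each is used; only Alice can be S, hence Alice = S.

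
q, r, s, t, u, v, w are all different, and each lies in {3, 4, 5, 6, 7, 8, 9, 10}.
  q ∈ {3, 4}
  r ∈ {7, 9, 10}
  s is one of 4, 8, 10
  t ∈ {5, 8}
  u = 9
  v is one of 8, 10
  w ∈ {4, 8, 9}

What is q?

u has just one choice, so u = 9. Strike 9 from r, w.
The 6 still-open variables together cover exactly {3, 4, 5, 7, 8, 10} — 6 values for 6 variables — and 3 appears only in q's list, so q = 3.

3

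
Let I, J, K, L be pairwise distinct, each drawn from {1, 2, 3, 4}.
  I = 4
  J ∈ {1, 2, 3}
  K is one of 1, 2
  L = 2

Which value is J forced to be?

I must be 4 (only option left).
L must be 2 (only option left). Remove 2 from J, K.
K has just one choice, so K = 1. Remove 1 from J.
So J = 3.

3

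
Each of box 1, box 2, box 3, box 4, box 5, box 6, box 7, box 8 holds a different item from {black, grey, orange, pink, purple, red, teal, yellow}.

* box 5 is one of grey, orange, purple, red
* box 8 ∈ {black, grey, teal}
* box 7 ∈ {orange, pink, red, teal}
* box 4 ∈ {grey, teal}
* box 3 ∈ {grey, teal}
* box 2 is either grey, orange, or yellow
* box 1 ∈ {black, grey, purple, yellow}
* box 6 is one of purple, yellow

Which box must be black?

Among the 8 variables, pink fits only box 7 (and all 8 values in {black, grey, orange, pink, purple, red, teal, yellow} must be used), so box 7 = pink.
Among the 7 still-open variables, red fits only box 5 (and all 7 values in {black, grey, orange, purple, red, teal, yellow} must be used), so box 5 = red.
The 6 still-open variables together cover exactly {black, grey, orange, purple, teal, yellow} — 6 values for 6 variables — and orange appears only in box 2's list, so box 2 = orange.
The 2 variables box 3 and box 4 are confined to {grey, teal}, which locks those values in; drop them from box 1, box 8.
So black goes to box 8.

box 8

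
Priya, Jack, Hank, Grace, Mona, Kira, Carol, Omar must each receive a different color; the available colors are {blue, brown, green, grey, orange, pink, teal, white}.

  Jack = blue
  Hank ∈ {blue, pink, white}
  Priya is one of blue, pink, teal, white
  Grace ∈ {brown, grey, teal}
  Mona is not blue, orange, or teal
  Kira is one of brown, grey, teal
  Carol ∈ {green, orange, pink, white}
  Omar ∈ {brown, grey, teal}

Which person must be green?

Mona

Jack's domain is down to {blue}, so Jack = blue. Eliminate blue elsewhere: Priya, Hank.
The 7 still-open variables draw from only 7 values {brown, green, grey, orange, pink, teal, white}, so each is used; only Carol can be orange, hence Carol = orange.
Among the 6 still-open variables, green fits only Mona (and all 6 values in {brown, green, grey, pink, teal, white} must be used), so Mona = green.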